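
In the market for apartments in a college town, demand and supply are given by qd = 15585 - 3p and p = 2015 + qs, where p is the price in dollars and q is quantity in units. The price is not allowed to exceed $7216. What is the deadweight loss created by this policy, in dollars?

Rearranging supply gives qs = p - 2015. Equilibrium: 15585 - 3p = p - 2015, so 17600 = 4p and p* = 4400, q* = 2385.
The ceiling of 7216 is above the equilibrium price 4400, so it is not binding; the market clears at p* = 4400, q* = 2385.
Since the control does not bind, no trades are prevented and deadweight loss is zero.

0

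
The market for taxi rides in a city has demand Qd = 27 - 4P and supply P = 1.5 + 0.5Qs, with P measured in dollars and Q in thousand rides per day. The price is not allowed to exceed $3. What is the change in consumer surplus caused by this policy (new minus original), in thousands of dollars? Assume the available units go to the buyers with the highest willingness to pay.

Rearranging supply gives Qs = 2P - 3. Equilibrium: 27 - 4P = 2P - 3, so 30 = 6P and P* = 5, Q* = 7.
The ceiling of 3 is below the equilibrium price 5, so it binds.
At P = 3: Qd = 27 - 4·3 = 15 and Qs = 2·3 - 3 = 3.
Consumer surplus without the control is ½ · (6.75 - 5) · 7 = 6.125.
With the ceiling, 3 units are sold at 3 (assume they go to the highest-value buyers). The demand price at Q = 3 is 6, so CS = ½ · [(6.75 - 3) + (6 - 3)] · 3 = 10.125.
Change in consumer surplus = 10.125 - 6.125 = 4.

4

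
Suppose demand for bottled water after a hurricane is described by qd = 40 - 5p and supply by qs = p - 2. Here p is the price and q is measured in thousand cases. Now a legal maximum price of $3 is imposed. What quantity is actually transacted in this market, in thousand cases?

1

In a free market, 40 - 5p = p - 2 gives the equilibrium p* = 7, q* = 5.
The ceiling of 3 is below the equilibrium price 7, so it binds.
At p = 3: qd = 40 - 5·3 = 25 and qs = 3 - 2 = 1.
The quantity actually transacted is the short side, supply: 1.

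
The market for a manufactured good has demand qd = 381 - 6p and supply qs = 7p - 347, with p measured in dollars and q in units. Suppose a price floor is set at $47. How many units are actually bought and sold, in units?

45

Without the control the market clears where 381 - 6p = 7p - 347, i.e. p* = 56 and q* = 45.
Since 47 is below p* = 56, the floor does not bind and the free-market outcome prevails.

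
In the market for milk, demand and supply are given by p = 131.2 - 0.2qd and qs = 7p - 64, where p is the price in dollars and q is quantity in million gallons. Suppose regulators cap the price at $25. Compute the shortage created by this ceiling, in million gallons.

Rearranging demand gives qd = 656 - 5p. Setting quantity demanded equal to quantity supplied, 656 - 5p = 7p - 64, gives p* = 60 and q* = 356.
Because the ceiling (25) lies below the market-clearing price, it is binding.
At p = 25: qd = 656 - 5·25 = 531 and qs = 7·25 - 64 = 111.
Shortage = qd - qs = 531 - 111 = 420.

420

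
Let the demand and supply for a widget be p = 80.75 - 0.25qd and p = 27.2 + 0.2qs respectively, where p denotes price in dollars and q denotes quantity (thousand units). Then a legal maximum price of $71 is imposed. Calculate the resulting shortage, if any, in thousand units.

0

Rearranging demand gives qd = 323 - 4p; rearranging supply gives qs = 5p - 136. Without the control the market clears where 323 - 4p = 5p - 136, i.e. p* = 51 and q* = 119.
The ceiling of 71 is above the equilibrium price 51, so it is not binding; the market clears at p* = 51, q* = 119.
Since the control does not bind, there is no shortage.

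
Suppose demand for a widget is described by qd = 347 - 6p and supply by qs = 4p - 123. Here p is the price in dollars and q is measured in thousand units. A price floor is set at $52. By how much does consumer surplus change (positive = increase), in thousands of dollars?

-250

Without the control the market clears where 347 - 6p = 4p - 123, i.e. p* = 47 and q* = 65.
Because the floor (52) lies above the market-clearing price, it is binding.
At p = 52: qd = 347 - 6·52 = 35 and qs = 4·52 - 123 = 85.
Consumer surplus without the control is ½ · (347/6 - 47) · 65 = 4225/12.
With the floor, consumers buy 35 units at 52, so CS = ½ · (347/6 - 52) · 35 = 1225/12.
Change in consumer surplus = 1225/12 - 4225/12 = -250.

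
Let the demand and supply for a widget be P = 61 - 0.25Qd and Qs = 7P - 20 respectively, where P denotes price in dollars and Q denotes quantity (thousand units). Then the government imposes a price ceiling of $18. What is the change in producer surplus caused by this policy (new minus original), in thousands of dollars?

Rearranging demand gives Qd = 244 - 4P. Without the control the market clears where 244 - 4P = 7P - 20, i.e. P* = 24 and Q* = 148.
Since 18 < 24, the ceiling is binding.
At P = 18: Qd = 244 - 4·18 = 172 and Qs = 7·18 - 20 = 106.
Producer surplus without the control is ½ · (24 - 20/7) · 148 = 10952/7.
With the ceiling, producers sell 106 units at 18, so PS = ½ · (18 - 20/7) · 106 = 5618/7.
Change in producer surplus = 5618/7 - 10952/7 = -762.

-762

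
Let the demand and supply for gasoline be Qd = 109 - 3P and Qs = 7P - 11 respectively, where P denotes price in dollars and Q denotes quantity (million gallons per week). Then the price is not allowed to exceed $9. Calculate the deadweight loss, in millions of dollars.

105

Without the control the market clears where 109 - 3P = 7P - 11, i.e. P* = 12 and Q* = 73.
Because the ceiling (9) lies below the market-clearing price, it is binding.
At P = 9: Qd = 109 - 3·9 = 82 and Qs = 7·9 - 11 = 52.
Quantity traded falls to 52. At Q = 52 the demand price is (109 - 52)/3 = 19 and the supply price is (11 + 52)/7 = 9.
Deadweight loss = ½ · (19 - 9) · (73 - 52) = ½ · 10 · 21 = 105.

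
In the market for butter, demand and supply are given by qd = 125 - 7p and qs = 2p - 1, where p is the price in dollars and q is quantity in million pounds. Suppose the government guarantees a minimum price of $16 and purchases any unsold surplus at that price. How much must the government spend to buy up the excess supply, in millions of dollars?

In a free market, 125 - 7p = 2p - 1 gives the equilibrium p* = 14, q* = 27.
The floor of 16 is above the equilibrium price 14, so it binds.
At p = 16: qd = 125 - 7·16 = 13 and qs = 2·16 - 1 = 31.
Surplus = qs - qd = 18.
Government expenditure = surplus × support price = 18 × 16 = 288.

288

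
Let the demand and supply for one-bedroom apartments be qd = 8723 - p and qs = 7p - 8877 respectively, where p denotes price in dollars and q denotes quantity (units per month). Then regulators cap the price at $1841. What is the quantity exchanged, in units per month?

Without the control the market clears where 8723 - p = 7p - 8877, i.e. p* = 2200 and q* = 6523.
Because the ceiling (1841) lies below the market-clearing price, it is binding.
At p = 1841: qd = 8723 - 1841 = 6882 and qs = 7·1841 - 8877 = 4010.
The quantity actually transacted is the short side, supply: 4010.

4010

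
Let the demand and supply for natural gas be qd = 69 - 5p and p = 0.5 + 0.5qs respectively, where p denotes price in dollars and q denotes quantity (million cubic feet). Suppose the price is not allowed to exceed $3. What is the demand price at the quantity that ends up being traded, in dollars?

Rearranging supply gives qs = 2p - 1. Without the control the market clears where 69 - 5p = 2p - 1, i.e. p* = 10 and q* = 19.
Because the ceiling (3) lies below the market-clearing price, it is binding.
At p = 3: qd = 69 - 5·3 = 54 and qs = 2·3 - 1 = 5.
Only 5 units reach the market. On the demand curve, the marginal buyer's willingness to pay at q = 5 is (69 - 5)/5 = 12.8.

12.8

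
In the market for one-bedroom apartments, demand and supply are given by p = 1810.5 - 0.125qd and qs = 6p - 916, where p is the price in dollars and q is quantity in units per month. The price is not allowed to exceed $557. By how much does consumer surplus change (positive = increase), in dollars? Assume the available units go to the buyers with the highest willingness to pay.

653907.75

Rearranging demand gives qd = 14484 - 8p. Without the control the market clears where 14484 - 8p = 6p - 916, i.e. p* = 1100 and q* = 5684.
The ceiling of 557 is below the equilibrium price 1100, so it binds.
At p = 557: qd = 14484 - 8·557 = 10028 and qs = 6·557 - 916 = 2426.
Consumer surplus without the control is ½ · (1810.5 - 1100) · 5684 = 2019241.
With the ceiling, 2426 units are sold at 557 (assume they go to the highest-value buyers). The demand price at q = 2426 is 1507.25, so CS = ½ · [(1810.5 - 557) + (1507.25 - 557)] · 2426 = 2673148.75.
Change in consumer surplus = 2673148.75 - 2019241 = 653907.75.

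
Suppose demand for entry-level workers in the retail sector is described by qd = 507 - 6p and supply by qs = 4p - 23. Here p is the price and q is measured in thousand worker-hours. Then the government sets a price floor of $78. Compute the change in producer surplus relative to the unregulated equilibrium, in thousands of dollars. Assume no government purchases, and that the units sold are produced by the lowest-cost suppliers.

In a free market, 507 - 6p = 4p - 23 gives the equilibrium p* = 53, q* = 189.
Since 78 > 53, the floor is binding.
At p = 78: qd = 507 - 6·78 = 39 and qs = 4·78 - 23 = 289.
Producer surplus without the control is ½ · (53 - 5.75) · 189 = 4465.125.
With the floor, 39 units are sold at 78. The supply price at q = 39 is 15.5, so PS = ½ · [(78 - 5.75) + (78 - 15.5)] · 39 = 2627.625.
Change in producer surplus = 2627.625 - 4465.125 = -1837.5.

-1837.5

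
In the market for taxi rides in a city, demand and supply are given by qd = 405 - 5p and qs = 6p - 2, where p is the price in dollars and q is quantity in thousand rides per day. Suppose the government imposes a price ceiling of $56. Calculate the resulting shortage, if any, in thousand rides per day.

0

In a free market, 405 - 5p = 6p - 2 gives the equilibrium p* = 37, q* = 220.
Since 56 is above p* = 37, the ceiling does not bind and the free-market outcome prevails.
Since the control does not bind, there is no shortage.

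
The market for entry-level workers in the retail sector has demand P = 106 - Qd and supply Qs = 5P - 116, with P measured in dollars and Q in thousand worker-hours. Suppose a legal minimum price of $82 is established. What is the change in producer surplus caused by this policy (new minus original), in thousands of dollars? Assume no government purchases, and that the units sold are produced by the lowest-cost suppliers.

877.5

Rearranging demand gives Qd = 106 - P. Setting quantity demanded equal to quantity supplied, 106 - P = 5P - 116, gives P* = 37 and Q* = 69.
The floor of 82 is above the equilibrium price 37, so it binds.
At P = 82: Qd = 106 - 82 = 24 and Qs = 5·82 - 116 = 294.
Producer surplus without the control is ½ · (37 - 23.2) · 69 = 476.1.
With the floor, 24 units are sold at 82. The supply price at Q = 24 is 28, so PS = ½ · [(82 - 23.2) + (82 - 28)] · 24 = 1353.6.
Change in producer surplus = 1353.6 - 476.1 = 877.5.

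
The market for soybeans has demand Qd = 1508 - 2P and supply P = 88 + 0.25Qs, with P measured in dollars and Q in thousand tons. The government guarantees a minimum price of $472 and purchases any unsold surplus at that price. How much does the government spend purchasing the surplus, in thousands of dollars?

458784

Rearranging supply gives Qs = 4P - 352. Without the control the market clears where 1508 - 2P = 4P - 352, i.e. P* = 310 and Q* = 888.
Since 472 > 310, the floor is binding.
At P = 472: Qd = 1508 - 2·472 = 564 and Qs = 4·472 - 352 = 1536.
Surplus = Qs - Qd = 972.
Government expenditure = surplus × support price = 972 × 472 = 458784.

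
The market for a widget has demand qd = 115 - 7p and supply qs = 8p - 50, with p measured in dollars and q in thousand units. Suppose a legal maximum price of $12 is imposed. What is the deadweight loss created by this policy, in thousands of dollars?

0

In a free market, 115 - 7p = 8p - 50 gives the equilibrium p* = 11, q* = 38.
Since 12 is above p* = 11, the ceiling does not bind and the free-market outcome prevails.
Since the control does not bind, no trades are prevented and deadweight loss is zero.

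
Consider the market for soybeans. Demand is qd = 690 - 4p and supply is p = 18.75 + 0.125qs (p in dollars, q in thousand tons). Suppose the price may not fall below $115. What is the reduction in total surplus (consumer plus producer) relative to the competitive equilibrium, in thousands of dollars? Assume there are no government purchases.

Rearranging supply gives qs = 8p - 150. In a free market, 690 - 4p = 8p - 150 gives the equilibrium p* = 70, q* = 410.
Since 115 > 70, the floor is binding.
At p = 115: qd = 690 - 4·115 = 230 and qs = 8·115 - 150 = 770.
Quantity traded falls to 230. At q = 230 the demand price is (690 - 230)/4 = 115 and the supply price is (150 + 230)/8 = 47.5.
Deadweight loss = ½ · (115 - 47.5) · (410 - 230) = ½ · 67.5 · 180 = 6075.

6075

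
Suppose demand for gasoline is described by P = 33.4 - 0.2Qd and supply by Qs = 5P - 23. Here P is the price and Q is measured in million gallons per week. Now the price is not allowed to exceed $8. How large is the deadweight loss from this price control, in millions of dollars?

Rearranging demand gives Qd = 167 - 5P. Equilibrium: 167 - 5P = 5P - 23, so 190 = 10P and P* = 19, Q* = 72.
Because the ceiling (8) lies below the market-clearing price, it is binding.
At P = 8: Qd = 167 - 5·8 = 127 and Qs = 5·8 - 23 = 17.
Quantity traded falls to 17. At Q = 17 the demand price is (167 - 17)/5 = 30 and the supply price is (23 + 17)/5 = 8.
Deadweight loss = ½ · (30 - 8) · (72 - 17) = ½ · 22 · 55 = 605.

605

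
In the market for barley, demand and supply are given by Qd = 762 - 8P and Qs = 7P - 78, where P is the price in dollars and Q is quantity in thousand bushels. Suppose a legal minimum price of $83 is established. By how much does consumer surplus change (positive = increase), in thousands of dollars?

Setting quantity demanded equal to quantity supplied, 762 - 8P = 7P - 78, gives P* = 56 and Q* = 314.
Because the floor (83) lies above the market-clearing price, it is binding.
At P = 83: Qd = 762 - 8·83 = 98 and Qs = 7·83 - 78 = 503.
Consumer surplus without the control is ½ · (95.25 - 56) · 314 = 6162.25.
With the floor, consumers buy 98 units at 83, so CS = ½ · (95.25 - 83) · 98 = 600.25.
Change in consumer surplus = 600.25 - 6162.25 = -5562.

-5562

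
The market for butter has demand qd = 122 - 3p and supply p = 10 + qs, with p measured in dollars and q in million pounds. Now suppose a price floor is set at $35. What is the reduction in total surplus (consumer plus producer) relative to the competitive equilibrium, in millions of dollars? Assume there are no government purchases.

24

Rearranging supply gives qs = p - 10. Equilibrium: 122 - 3p = p - 10, so 132 = 4p and p* = 33, q* = 23.
The floor of 35 is above the equilibrium price 33, so it binds.
At p = 35: qd = 122 - 3·35 = 17 and qs = 35 - 10 = 25.
Quantity traded falls to 17. At q = 17 the demand price is (122 - 17)/3 = 35 and the supply price is 10 + 17 = 27.
Deadweight loss = ½ · (35 - 27) · (23 - 17) = ½ · 8 · 6 = 24.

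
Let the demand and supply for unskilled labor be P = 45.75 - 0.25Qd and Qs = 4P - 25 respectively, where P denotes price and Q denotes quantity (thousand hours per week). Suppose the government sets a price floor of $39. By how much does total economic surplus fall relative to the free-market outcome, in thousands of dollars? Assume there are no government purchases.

676

Rearranging demand gives Qd = 183 - 4P. Equilibrium: 183 - 4P = 4P - 25, so 208 = 8P and P* = 26, Q* = 79.
Because the floor (39) lies above the market-clearing price, it is binding.
At P = 39: Qd = 183 - 4·39 = 27 and Qs = 4·39 - 25 = 131.
Quantity traded falls to 27. At Q = 27 the demand price is (183 - 27)/4 = 39 and the supply price is (25 + 27)/4 = 13.
Deadweight loss = ½ · (39 - 13) · (79 - 27) = ½ · 26 · 52 = 676.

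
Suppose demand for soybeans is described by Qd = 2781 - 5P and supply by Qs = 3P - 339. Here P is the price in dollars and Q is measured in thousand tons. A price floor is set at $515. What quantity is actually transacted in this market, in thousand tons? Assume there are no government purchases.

In a free market, 2781 - 5P = 3P - 339 gives the equilibrium P* = 390, Q* = 831.
Since 515 > 390, the floor is binding.
At P = 515: Qd = 2781 - 5·515 = 206 and Qs = 3·515 - 339 = 1206.
The quantity actually transacted is the short side, demand: 206.

206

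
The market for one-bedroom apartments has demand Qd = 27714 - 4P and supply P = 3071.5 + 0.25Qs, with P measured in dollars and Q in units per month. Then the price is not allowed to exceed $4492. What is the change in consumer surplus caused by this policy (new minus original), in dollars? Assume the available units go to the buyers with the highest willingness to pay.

2370328

Rearranging supply gives Qs = 4P - 12286. Setting quantity demanded equal to quantity supplied, 27714 - 4P = 4P - 12286, gives P* = 5000 and Q* = 7714.
Since 4492 < 5000, the ceiling is binding.
At P = 4492: Qd = 27714 - 4·4492 = 9746 and Qs = 4·4492 - 12286 = 5682.
Consumer surplus without the control is ½ · (6928.5 - 5000) · 7714 = 7438224.5.
With the ceiling, 5682 units are sold at 4492 (assume they go to the highest-value buyers). The demand price at Q = 5682 is 5508, so CS = ½ · [(6928.5 - 4492) + (5508 - 4492)] · 5682 = 9808552.5.
Change in consumer surplus = 9808552.5 - 7438224.5 = 2370328.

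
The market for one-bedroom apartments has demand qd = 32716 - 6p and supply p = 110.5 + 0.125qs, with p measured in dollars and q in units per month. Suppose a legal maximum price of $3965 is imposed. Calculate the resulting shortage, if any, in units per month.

0

Rearranging supply gives qs = 8p - 884. Setting quantity demanded equal to quantity supplied, 32716 - 6p = 8p - 884, gives p* = 2400 and q* = 18316.
Since 3965 is above p* = 2400, the ceiling does not bind and the free-market outcome prevails.
Since the control does not bind, there is no shortage.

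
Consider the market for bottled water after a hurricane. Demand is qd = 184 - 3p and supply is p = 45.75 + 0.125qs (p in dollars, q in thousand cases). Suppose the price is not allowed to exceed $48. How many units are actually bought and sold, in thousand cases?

Rearranging supply gives qs = 8p - 366. Equilibrium: 184 - 3p = 8p - 366, so 550 = 11p and p* = 50, q* = 34.
Because the ceiling (48) lies below the market-clearing price, it is binding.
At p = 48: qd = 184 - 3·48 = 40 and qs = 8·48 - 366 = 18.
The quantity actually transacted is the short side, supply: 18.

18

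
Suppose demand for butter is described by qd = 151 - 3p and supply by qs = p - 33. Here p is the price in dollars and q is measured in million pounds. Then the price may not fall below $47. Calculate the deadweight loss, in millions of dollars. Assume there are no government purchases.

6

Setting quantity demanded equal to quantity supplied, 151 - 3p = p - 33, gives p* = 46 and q* = 13.
Since 47 > 46, the floor is binding.
At p = 47: qd = 151 - 3·47 = 10 and qs = 47 - 33 = 14.
Quantity traded falls to 10. At q = 10 the demand price is (151 - 10)/3 = 47 and the supply price is 33 + 10 = 43.
Deadweight loss = ½ · (47 - 43) · (13 - 10) = ½ · 4 · 3 = 6.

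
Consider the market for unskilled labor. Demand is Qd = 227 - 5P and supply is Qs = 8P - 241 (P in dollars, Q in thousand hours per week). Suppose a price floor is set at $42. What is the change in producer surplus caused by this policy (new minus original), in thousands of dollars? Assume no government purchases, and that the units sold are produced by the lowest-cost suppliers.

Equilibrium: 227 - 5P = 8P - 241, so 468 = 13P and P* = 36, Q* = 47.
The floor of 42 is above the equilibrium price 36, so it binds.
At P = 42: Qd = 227 - 5·42 = 17 and Qs = 8·42 - 241 = 95.
Producer surplus without the control is ½ · (36 - 30.125) · 47 = 138.0625.
With the floor, 17 units are sold at 42. The supply price at Q = 17 is 32.25, so PS = ½ · [(42 - 30.125) + (42 - 32.25)] · 17 = 183.8125.
Change in producer surplus = 183.8125 - 138.0625 = 45.75.

45.75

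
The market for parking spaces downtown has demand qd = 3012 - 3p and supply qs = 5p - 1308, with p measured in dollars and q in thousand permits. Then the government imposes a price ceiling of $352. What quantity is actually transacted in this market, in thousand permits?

452

Setting quantity demanded equal to quantity supplied, 3012 - 3p = 5p - 1308, gives p* = 540 and q* = 1392.
The ceiling of 352 is below the equilibrium price 540, so it binds.
At p = 352: qd = 3012 - 3·352 = 1956 and qs = 5·352 - 1308 = 452.
The quantity actually transacted is the short side, supply: 452.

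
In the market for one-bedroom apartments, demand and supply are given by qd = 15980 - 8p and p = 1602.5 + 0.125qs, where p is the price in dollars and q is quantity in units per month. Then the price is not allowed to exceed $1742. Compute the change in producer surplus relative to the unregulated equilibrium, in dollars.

Rearranging supply gives qs = 8p - 12820. Setting quantity demanded equal to quantity supplied, 15980 - 8p = 8p - 12820, gives p* = 1800 and q* = 1580.
The ceiling of 1742 is below the equilibrium price 1800, so it binds.
At p = 1742: qd = 15980 - 8·1742 = 2044 and qs = 8·1742 - 12820 = 1116.
Producer surplus without the control is ½ · (1800 - 1602.5) · 1580 = 156025.
With the ceiling, producers sell 1116 units at 1742, so PS = ½ · (1742 - 1602.5) · 1116 = 77841.
Change in producer surplus = 77841 - 156025 = -78184.

-78184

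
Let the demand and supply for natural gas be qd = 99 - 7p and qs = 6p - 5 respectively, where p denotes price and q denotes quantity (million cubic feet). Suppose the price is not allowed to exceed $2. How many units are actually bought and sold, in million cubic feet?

7

In a free market, 99 - 7p = 6p - 5 gives the equilibrium p* = 8, q* = 43.
The ceiling of 2 is below the equilibrium price 8, so it binds.
At p = 2: qd = 99 - 7·2 = 85 and qs = 6·2 - 5 = 7.
The quantity actually transacted is the short side, supply: 7.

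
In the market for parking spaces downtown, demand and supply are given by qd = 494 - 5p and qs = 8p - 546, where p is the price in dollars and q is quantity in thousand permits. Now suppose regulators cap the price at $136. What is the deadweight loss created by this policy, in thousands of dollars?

Setting quantity demanded equal to quantity supplied, 494 - 5p = 8p - 546, gives p* = 80 and q* = 94.
Since 136 is above p* = 80, the ceiling does not bind and the free-market outcome prevails.
Since the control does not bind, no trades are prevented and deadweight loss is zero.

0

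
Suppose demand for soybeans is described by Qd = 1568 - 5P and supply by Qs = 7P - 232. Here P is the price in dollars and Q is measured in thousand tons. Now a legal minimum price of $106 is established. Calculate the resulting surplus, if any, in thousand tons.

0

Setting quantity demanded equal to quantity supplied, 1568 - 5P = 7P - 232, gives P* = 150 and Q* = 818.
Since 106 is below P* = 150, the floor does not bind and the free-market outcome prevails.
Since the control does not bind, there is no surplus.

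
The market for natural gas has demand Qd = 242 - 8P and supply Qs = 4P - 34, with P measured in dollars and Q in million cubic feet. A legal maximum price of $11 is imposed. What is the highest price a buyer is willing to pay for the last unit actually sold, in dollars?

29

Without the control the market clears where 242 - 8P = 4P - 34, i.e. P* = 23 and Q* = 58.
The ceiling of 11 is below the equilibrium price 23, so it binds.
At P = 11: Qd = 242 - 8·11 = 154 and Qs = 4·11 - 34 = 10.
Only 10 units reach the market. On the demand curve, the marginal buyer's willingness to pay at Q = 10 is (242 - 10)/8 = 29.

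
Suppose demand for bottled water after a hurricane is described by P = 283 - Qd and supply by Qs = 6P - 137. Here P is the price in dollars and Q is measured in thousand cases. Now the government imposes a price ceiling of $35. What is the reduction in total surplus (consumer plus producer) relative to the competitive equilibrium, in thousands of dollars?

13125

Rearranging demand gives Qd = 283 - P. In a free market, 283 - P = 6P - 137 gives the equilibrium P* = 60, Q* = 223.
Since 35 < 60, the ceiling is binding.
At P = 35: Qd = 283 - 35 = 248 and Qs = 6·35 - 137 = 73.
Quantity traded falls to 73. At Q = 73 the demand price is 283 - 73 = 210 and the supply price is (137 + 73)/6 = 35.
Deadweight loss = ½ · (210 - 35) · (223 - 73) = ½ · 175 · 150 = 13125.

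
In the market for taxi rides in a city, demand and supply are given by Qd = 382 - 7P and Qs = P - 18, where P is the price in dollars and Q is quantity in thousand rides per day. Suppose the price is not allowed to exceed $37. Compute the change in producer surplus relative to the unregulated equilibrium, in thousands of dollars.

Equilibrium: 382 - 7P = P - 18, so 400 = 8P and P* = 50, Q* = 32.
The ceiling of 37 is below the equilibrium price 50, so it binds.
At P = 37: Qd = 382 - 7·37 = 123 and Qs = 37 - 18 = 19.
Producer surplus without the control is ½ · (50 - 18) · 32 = 512.
With the ceiling, producers sell 19 units at 37, so PS = ½ · (37 - 18) · 19 = 180.5.
Change in producer surplus = 180.5 - 512 = -331.5.

-331.5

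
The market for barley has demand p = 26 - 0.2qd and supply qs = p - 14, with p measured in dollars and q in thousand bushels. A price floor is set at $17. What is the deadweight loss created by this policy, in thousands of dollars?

Rearranging demand gives qd = 130 - 5p. Without the control the market clears where 130 - 5p = p - 14, i.e. p* = 24 and q* = 10.
Since 17 is below p* = 24, the floor does not bind and the free-market outcome prevails.
Since the control does not bind, no trades are prevented and deadweight loss is zero.

0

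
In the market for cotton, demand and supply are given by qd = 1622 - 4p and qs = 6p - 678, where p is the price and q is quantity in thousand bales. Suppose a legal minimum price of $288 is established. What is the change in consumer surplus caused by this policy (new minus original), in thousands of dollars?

Equilibrium: 1622 - 4p = 6p - 678, so 2300 = 10p and p* = 230, q* = 702.
The floor of 288 is above the equilibrium price 230, so it binds.
At p = 288: qd = 1622 - 4·288 = 470 and qs = 6·288 - 678 = 1050.
Consumer surplus without the control is ½ · (405.5 - 230) · 702 = 61600.5.
With the floor, consumers buy 470 units at 288, so CS = ½ · (405.5 - 288) · 470 = 27612.5.
Change in consumer surplus = 27612.5 - 61600.5 = -33988.

-33988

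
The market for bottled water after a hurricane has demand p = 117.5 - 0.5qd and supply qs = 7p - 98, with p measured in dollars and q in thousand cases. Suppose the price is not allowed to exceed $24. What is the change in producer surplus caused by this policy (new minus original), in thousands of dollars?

-1501.5

Rearranging demand gives qd = 235 - 2p. In a free market, 235 - 2p = 7p - 98 gives the equilibrium p* = 37, q* = 161.
Because the ceiling (24) lies below the market-clearing price, it is binding.
At p = 24: qd = 235 - 2·24 = 187 and qs = 7·24 - 98 = 70.
Producer surplus without the control is ½ · (37 - 14) · 161 = 1851.5.
With the ceiling, producers sell 70 units at 24, so PS = ½ · (24 - 14) · 70 = 350.
Change in producer surplus = 350 - 1851.5 = -1501.5.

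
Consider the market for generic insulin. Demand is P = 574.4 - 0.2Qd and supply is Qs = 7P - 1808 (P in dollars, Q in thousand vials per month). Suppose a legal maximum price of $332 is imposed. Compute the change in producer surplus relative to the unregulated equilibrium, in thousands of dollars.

-41702

Rearranging demand gives Qd = 2872 - 5P. Setting quantity demanded equal to quantity supplied, 2872 - 5P = 7P - 1808, gives P* = 390 and Q* = 922.
Since 332 < 390, the ceiling is binding.
At P = 332: Qd = 2872 - 5·332 = 1212 and Qs = 7·332 - 1808 = 516.
Producer surplus without the control is ½ · (390 - 1808/7) · 922 = 425042/7.
With the ceiling, producers sell 516 units at 332, so PS = ½ · (332 - 1808/7) · 516 = 133128/7.
Change in producer surplus = 133128/7 - 425042/7 = -41702.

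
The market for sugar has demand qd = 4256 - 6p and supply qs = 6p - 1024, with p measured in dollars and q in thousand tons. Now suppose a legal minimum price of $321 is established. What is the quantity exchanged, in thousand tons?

1616

In a free market, 4256 - 6p = 6p - 1024 gives the equilibrium p* = 440, q* = 1616.
Since 321 is below p* = 440, the floor does not bind and the free-market outcome prevails.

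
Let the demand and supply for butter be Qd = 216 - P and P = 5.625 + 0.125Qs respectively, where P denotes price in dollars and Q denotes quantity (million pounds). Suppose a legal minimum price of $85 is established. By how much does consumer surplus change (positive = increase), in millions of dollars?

Rearranging supply gives Qs = 8P - 45. Without the control the market clears where 216 - P = 8P - 45, i.e. P* = 29 and Q* = 187.
Because the floor (85) lies above the market-clearing price, it is binding.
At P = 85: Qd = 216 - 85 = 131 and Qs = 8·85 - 45 = 635.
Consumer surplus without the control is ½ · (216 - 29) · 187 = 17484.5.
With the floor, consumers buy 131 units at 85, so CS = ½ · (216 - 85) · 131 = 8580.5.
Change in consumer surplus = 8580.5 - 17484.5 = -8904.

-8904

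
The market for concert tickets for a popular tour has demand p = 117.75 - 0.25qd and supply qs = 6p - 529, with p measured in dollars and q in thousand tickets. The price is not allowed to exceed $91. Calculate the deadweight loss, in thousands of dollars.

Rearranging demand gives qd = 471 - 4p. In a free market, 471 - 4p = 6p - 529 gives the equilibrium p* = 100, q* = 71.
Since 91 < 100, the ceiling is binding.
At p = 91: qd = 471 - 4·91 = 107 and qs = 6·91 - 529 = 17.
Quantity traded falls to 17. At q = 17 the demand price is (471 - 17)/4 = 113.5 and the supply price is (529 + 17)/6 = 91.
Deadweight loss = ½ · (113.5 - 91) · (71 - 17) = ½ · 22.5 · 54 = 607.5.

607.5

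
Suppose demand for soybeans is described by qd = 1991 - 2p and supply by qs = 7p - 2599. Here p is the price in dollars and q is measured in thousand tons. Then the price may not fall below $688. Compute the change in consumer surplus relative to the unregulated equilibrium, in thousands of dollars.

-141154

Without the control the market clears where 1991 - 2p = 7p - 2599, i.e. p* = 510 and q* = 971.
Because the floor (688) lies above the market-clearing price, it is binding.
At p = 688: qd = 1991 - 2·688 = 615 and qs = 7·688 - 2599 = 2217.
Consumer surplus without the control is ½ · (995.5 - 510) · 971 = 235710.25.
With the floor, consumers buy 615 units at 688, so CS = ½ · (995.5 - 688) · 615 = 94556.25.
Change in consumer surplus = 94556.25 - 235710.25 = -141154.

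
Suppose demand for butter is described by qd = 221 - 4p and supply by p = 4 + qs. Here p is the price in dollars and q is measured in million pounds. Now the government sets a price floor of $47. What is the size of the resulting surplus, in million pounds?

10

Rearranging supply gives qs = p - 4. In a free market, 221 - 4p = p - 4 gives the equilibrium p* = 45, q* = 41.
Since 47 > 45, the floor is binding.
At p = 47: qd = 221 - 4·47 = 33 and qs = 47 - 4 = 43.
Surplus = qs - qd = 43 - 33 = 10.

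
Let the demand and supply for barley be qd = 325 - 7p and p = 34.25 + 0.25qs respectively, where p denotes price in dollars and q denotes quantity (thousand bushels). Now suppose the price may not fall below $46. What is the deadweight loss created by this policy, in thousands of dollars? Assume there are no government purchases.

154

Rearranging supply gives qs = 4p - 137. Setting quantity demanded equal to quantity supplied, 325 - 7p = 4p - 137, gives p* = 42 and q* = 31.
Since 46 > 42, the floor is binding.
At p = 46: qd = 325 - 7·46 = 3 and qs = 4·46 - 137 = 47.
Quantity traded falls to 3. At q = 3 the demand price is (325 - 3)/7 = 46 and the supply price is (137 + 3)/4 = 35.
Deadweight loss = ½ · (46 - 35) · (31 - 3) = ½ · 11 · 28 = 154.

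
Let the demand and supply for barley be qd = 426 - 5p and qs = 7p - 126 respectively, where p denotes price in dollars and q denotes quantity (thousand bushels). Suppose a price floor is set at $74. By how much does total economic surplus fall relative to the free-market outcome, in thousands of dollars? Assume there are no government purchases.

3360

In a free market, 426 - 5p = 7p - 126 gives the equilibrium p* = 46, q* = 196.
The floor of 74 is above the equilibrium price 46, so it binds.
At p = 74: qd = 426 - 5·74 = 56 and qs = 7·74 - 126 = 392.
Quantity traded falls to 56. At q = 56 the demand price is (426 - 56)/5 = 74 and the supply price is (126 + 56)/7 = 26.
Deadweight loss = ½ · (74 - 26) · (196 - 56) = ½ · 48 · 140 = 3360.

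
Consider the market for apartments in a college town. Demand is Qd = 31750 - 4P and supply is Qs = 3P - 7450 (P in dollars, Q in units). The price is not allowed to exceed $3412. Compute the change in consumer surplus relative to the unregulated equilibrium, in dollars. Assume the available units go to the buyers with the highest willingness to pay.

Setting quantity demanded equal to quantity supplied, 31750 - 4P = 3P - 7450, gives P* = 5600 and Q* = 9350.
Since 3412 < 5600, the ceiling is binding.
At P = 3412: Qd = 31750 - 4·3412 = 18102 and Qs = 3·3412 - 7450 = 2786.
Consumer surplus without the control is ½ · (7937.5 - 5600) · 9350 = 10927812.5.
With the ceiling, 2786 units are sold at 3412 (assume they go to the highest-value buyers). The demand price at Q = 2786 is 7241, so CS = ½ · [(7937.5 - 3412) + (7241 - 3412)] · 2786 = 11637818.5.
Change in consumer surplus = 11637818.5 - 10927812.5 = 710006.

710006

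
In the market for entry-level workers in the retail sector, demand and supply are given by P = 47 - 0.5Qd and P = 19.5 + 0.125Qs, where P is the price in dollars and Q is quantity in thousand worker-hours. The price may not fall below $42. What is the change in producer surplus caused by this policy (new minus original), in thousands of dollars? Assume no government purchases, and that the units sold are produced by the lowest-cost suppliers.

Rearranging demand gives Qd = 94 - 2P; rearranging supply gives Qs = 8P - 156. Equilibrium: 94 - 2P = 8P - 156, so 250 = 10P and P* = 25, Q* = 44.
Since 42 > 25, the floor is binding.
At P = 42: Qd = 94 - 2·42 = 10 and Qs = 8·42 - 156 = 180.
Producer surplus without the control is ½ · (25 - 19.5) · 44 = 121.
With the floor, 10 units are sold at 42. The supply price at Q = 10 is 20.75, so PS = ½ · [(42 - 19.5) + (42 - 20.75)] · 10 = 218.75.
Change in producer surplus = 218.75 - 121 = 97.75.

97.75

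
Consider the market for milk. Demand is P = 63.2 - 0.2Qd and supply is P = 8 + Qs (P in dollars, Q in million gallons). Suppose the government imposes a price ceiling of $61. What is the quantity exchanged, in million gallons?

Rearranging demand gives Qd = 316 - 5P; rearranging supply gives Qs = P - 8. In a free market, 316 - 5P = P - 8 gives the equilibrium P* = 54, Q* = 46.
Since 61 is above P* = 54, the ceiling does not bind and the free-market outcome prevails.

46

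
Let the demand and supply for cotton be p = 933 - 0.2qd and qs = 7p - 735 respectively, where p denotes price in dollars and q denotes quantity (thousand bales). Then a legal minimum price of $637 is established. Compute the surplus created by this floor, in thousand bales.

Rearranging demand gives qd = 4665 - 5p. Setting quantity demanded equal to quantity supplied, 4665 - 5p = 7p - 735, gives p* = 450 and q* = 2415.
Since 637 > 450, the floor is binding.
At p = 637: qd = 4665 - 5·637 = 1480 and qs = 7·637 - 735 = 3724.
Surplus = qs - qd = 3724 - 1480 = 2244.

2244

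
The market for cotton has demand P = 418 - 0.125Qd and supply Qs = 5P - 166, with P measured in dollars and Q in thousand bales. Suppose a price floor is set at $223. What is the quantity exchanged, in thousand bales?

1184

Rearranging demand gives Qd = 3344 - 8P. Equilibrium: 3344 - 8P = 5P - 166, so 3510 = 13P and P* = 270, Q* = 1184.
The floor of 223 is below the equilibrium price 270, so it is not binding; the market clears at P* = 270, Q* = 1184.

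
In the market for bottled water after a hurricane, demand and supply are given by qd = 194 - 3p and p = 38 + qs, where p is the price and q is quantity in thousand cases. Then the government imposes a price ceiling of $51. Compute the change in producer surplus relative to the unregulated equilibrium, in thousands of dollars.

Rearranging supply gives qs = p - 38. Setting quantity demanded equal to quantity supplied, 194 - 3p = p - 38, gives p* = 58 and q* = 20.
The ceiling of 51 is below the equilibrium price 58, so it binds.
At p = 51: qd = 194 - 3·51 = 41 and qs = 51 - 38 = 13.
Producer surplus without the control is ½ · (58 - 38) · 20 = 200.
With the ceiling, producers sell 13 units at 51, so PS = ½ · (51 - 38) · 13 = 84.5.
Change in producer surplus = 84.5 - 200 = -115.5.

-115.5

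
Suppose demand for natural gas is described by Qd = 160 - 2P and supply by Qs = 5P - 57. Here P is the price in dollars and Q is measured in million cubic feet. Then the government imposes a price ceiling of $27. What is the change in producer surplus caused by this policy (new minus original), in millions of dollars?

Without the control the market clears where 160 - 2P = 5P - 57, i.e. P* = 31 and Q* = 98.
Because the ceiling (27) lies below the market-clearing price, it is binding.
At P = 27: Qd = 160 - 2·27 = 106 and Qs = 5·27 - 57 = 78.
Producer surplus without the control is ½ · (31 - 11.4) · 98 = 960.4.
With the ceiling, producers sell 78 units at 27, so PS = ½ · (27 - 11.4) · 78 = 608.4.
Change in producer surplus = 608.4 - 960.4 = -352.

-352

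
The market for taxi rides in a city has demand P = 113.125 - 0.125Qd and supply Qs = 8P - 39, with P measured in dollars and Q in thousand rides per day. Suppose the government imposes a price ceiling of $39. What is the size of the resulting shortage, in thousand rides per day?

Rearranging demand gives Qd = 905 - 8P. In a free market, 905 - 8P = 8P - 39 gives the equilibrium P* = 59, Q* = 433.
Because the ceiling (39) lies below the market-clearing price, it is binding.
At P = 39: Qd = 905 - 8·39 = 593 and Qs = 8·39 - 39 = 273.
Shortage = Qd - Qs = 593 - 273 = 320.

320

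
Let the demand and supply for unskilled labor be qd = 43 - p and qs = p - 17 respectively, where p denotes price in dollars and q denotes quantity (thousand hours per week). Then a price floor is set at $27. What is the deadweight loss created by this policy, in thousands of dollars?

In a free market, 43 - p = p - 17 gives the equilibrium p* = 30, q* = 13.
The floor of 27 is below the equilibrium price 30, so it is not binding; the market clears at p* = 30, q* = 13.
Since the control does not bind, no trades are prevented and deadweight loss is zero.

0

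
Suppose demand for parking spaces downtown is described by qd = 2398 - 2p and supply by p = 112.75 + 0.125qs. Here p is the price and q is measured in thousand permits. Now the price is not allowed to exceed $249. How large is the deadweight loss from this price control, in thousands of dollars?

131220

Rearranging supply gives qs = 8p - 902. In a free market, 2398 - 2p = 8p - 902 gives the equilibrium p* = 330, q* = 1738.
Since 249 < 330, the ceiling is binding.
At p = 249: qd = 2398 - 2·249 = 1900 and qs = 8·249 - 902 = 1090.
Quantity traded falls to 1090. At q = 1090 the demand price is (2398 - 1090)/2 = 654 and the supply price is (902 + 1090)/8 = 249.
Deadweight loss = ½ · (654 - 249) · (1738 - 1090) = ½ · 405 · 648 = 131220.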